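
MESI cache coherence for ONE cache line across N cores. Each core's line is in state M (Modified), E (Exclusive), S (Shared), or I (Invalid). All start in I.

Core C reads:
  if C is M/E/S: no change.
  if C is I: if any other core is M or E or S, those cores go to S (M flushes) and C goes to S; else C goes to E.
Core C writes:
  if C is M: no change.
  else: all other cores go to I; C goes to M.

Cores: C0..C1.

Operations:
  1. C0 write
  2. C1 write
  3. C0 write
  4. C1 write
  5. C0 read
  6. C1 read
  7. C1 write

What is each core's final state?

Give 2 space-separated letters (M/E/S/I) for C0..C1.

Op 1: C0 write [C0 write: invalidate none -> C0=M] -> [M,I]
Op 2: C1 write [C1 write: invalidate ['C0=M'] -> C1=M] -> [I,M]
Op 3: C0 write [C0 write: invalidate ['C1=M'] -> C0=M] -> [M,I]
Op 4: C1 write [C1 write: invalidate ['C0=M'] -> C1=M] -> [I,M]
Op 5: C0 read [C0 read from I: others=['C1=M'] -> C0=S, others downsized to S] -> [S,S]
Op 6: C1 read [C1 read: already in S, no change] -> [S,S]
Op 7: C1 write [C1 write: invalidate ['C0=S'] -> C1=M] -> [I,M]

Answer: I M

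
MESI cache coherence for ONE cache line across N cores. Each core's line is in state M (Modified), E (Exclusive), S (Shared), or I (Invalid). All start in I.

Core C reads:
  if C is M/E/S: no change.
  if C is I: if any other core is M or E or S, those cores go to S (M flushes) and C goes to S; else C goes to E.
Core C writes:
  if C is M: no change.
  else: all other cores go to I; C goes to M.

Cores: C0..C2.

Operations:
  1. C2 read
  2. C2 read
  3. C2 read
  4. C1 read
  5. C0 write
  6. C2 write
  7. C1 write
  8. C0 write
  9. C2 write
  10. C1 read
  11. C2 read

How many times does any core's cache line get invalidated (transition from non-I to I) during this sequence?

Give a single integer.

Answer: 6

Derivation:
Op 1: C2 read [C2 read from I: no other sharers -> C2=E (exclusive)] -> [I,I,E] (invalidations this op: 0; running total: 0)
Op 2: C2 read [C2 read: already in E, no change] -> [I,I,E] (invalidations this op: 0; running total: 0)
Op 3: C2 read [C2 read: already in E, no change] -> [I,I,E] (invalidations this op: 0; running total: 0)
Op 4: C1 read [C1 read from I: others=['C2=E'] -> C1=S, others downsized to S] -> [I,S,S] (invalidations this op: 0; running total: 0)
Op 5: C0 write [C0 write: invalidate ['C1=S', 'C2=S'] -> C0=M] -> [M,I,I] (invalidations this op: 2; running total: 2)
Op 6: C2 write [C2 write: invalidate ['C0=M'] -> C2=M] -> [I,I,M] (invalidations this op: 1; running total: 3)
Op 7: C1 write [C1 write: invalidate ['C2=M'] -> C1=M] -> [I,M,I] (invalidations this op: 1; running total: 4)
Op 8: C0 write [C0 write: invalidate ['C1=M'] -> C0=M] -> [M,I,I] (invalidations this op: 1; running total: 5)
Op 9: C2 write [C2 write: invalidate ['C0=M'] -> C2=M] -> [I,I,M] (invalidations this op: 1; running total: 6)
Op 10: C1 read [C1 read from I: others=['C2=M'] -> C1=S, others downsized to S] -> [I,S,S] (invalidations this op: 0; running total: 6)
Op 11: C2 read [C2 read: already in S, no change] -> [I,S,S] (invalidations this op: 0; running total: 6)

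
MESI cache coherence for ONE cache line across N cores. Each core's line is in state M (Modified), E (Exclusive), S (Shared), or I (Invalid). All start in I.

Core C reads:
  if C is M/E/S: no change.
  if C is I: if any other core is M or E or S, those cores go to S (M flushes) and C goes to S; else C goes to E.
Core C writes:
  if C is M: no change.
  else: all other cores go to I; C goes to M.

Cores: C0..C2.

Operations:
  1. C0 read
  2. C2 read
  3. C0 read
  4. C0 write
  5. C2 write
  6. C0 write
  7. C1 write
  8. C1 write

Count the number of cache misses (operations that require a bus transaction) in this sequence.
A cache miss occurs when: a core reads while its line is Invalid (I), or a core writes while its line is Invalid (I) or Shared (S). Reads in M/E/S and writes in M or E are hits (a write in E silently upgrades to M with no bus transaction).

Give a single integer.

Answer: 6

Derivation:
Op 1: C0 read [C0 read from I: no other sharers -> C0=E (exclusive)] -> [E,I,I] [MISS #1: read from I]
Op 2: C2 read [C2 read from I: others=['C0=E'] -> C2=S, others downsized to S] -> [S,I,S] [MISS #2: read from I]
Op 3: C0 read [C0 read: already in S, no change] -> [S,I,S] [hit: read from S]
Op 4: C0 write [C0 write: invalidate ['C2=S'] -> C0=M] -> [M,I,I] [MISS #3: write from S]
Op 5: C2 write [C2 write: invalidate ['C0=M'] -> C2=M] -> [I,I,M] [MISS #4: write from I]
Op 6: C0 write [C0 write: invalidate ['C2=M'] -> C0=M] -> [M,I,I] [MISS #5: write from I]
Op 7: C1 write [C1 write: invalidate ['C0=M'] -> C1=M] -> [I,M,I] [MISS #6: write from I]
Op 8: C1 write [C1 write: already M (modified), no change] -> [I,M,I] [hit: write from M]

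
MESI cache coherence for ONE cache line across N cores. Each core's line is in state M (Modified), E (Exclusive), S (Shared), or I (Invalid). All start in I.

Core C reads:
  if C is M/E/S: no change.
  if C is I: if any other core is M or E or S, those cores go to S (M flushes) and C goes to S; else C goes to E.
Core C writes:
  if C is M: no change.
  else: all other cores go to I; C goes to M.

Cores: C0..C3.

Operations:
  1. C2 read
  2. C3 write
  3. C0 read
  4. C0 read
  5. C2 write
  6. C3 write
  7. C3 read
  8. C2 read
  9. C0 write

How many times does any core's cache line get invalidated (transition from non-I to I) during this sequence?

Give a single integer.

Answer: 6

Derivation:
Op 1: C2 read [C2 read from I: no other sharers -> C2=E (exclusive)] -> [I,I,E,I] (invalidations this op: 0; running total: 0)
Op 2: C3 write [C3 write: invalidate ['C2=E'] -> C3=M] -> [I,I,I,M] (invalidations this op: 1; running total: 1)
Op 3: C0 read [C0 read from I: others=['C3=M'] -> C0=S, others downsized to S] -> [S,I,I,S] (invalidations this op: 0; running total: 1)
Op 4: C0 read [C0 read: already in S, no change] -> [S,I,I,S] (invalidations this op: 0; running total: 1)
Op 5: C2 write [C2 write: invalidate ['C0=S', 'C3=S'] -> C2=M] -> [I,I,M,I] (invalidations this op: 2; running total: 3)
Op 6: C3 write [C3 write: invalidate ['C2=M'] -> C3=M] -> [I,I,I,M] (invalidations this op: 1; running total: 4)
Op 7: C3 read [C3 read: already in M, no change] -> [I,I,I,M] (invalidations this op: 0; running total: 4)
Op 8: C2 read [C2 read from I: others=['C3=M'] -> C2=S, others downsized to S] -> [I,I,S,S] (invalidations this op: 0; running total: 4)
Op 9: C0 write [C0 write: invalidate ['C2=S', 'C3=S'] -> C0=M] -> [M,I,I,I] (invalidations this op: 2; running total: 6)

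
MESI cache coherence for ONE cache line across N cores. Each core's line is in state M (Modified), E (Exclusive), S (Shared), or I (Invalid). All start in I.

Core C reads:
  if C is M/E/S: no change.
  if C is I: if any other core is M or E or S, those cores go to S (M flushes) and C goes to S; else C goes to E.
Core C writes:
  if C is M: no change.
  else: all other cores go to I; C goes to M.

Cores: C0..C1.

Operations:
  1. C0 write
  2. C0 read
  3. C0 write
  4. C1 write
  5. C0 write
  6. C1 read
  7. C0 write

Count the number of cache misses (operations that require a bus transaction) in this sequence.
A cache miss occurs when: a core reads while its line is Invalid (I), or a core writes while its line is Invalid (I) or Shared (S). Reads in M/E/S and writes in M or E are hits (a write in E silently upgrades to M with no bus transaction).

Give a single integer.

Op 1: C0 write [C0 write: invalidate none -> C0=M] -> [M,I] [MISS #1: write from I]
Op 2: C0 read [C0 read: already in M, no change] -> [M,I] [hit: read from M]
Op 3: C0 write [C0 write: already M (modified), no change] -> [M,I] [hit: write from M]
Op 4: C1 write [C1 write: invalidate ['C0=M'] -> C1=M] -> [I,M] [MISS #2: write from I]
Op 5: C0 write [C0 write: invalidate ['C1=M'] -> C0=M] -> [M,I] [MISS #3: write from I]
Op 6: C1 read [C1 read from I: others=['C0=M'] -> C1=S, others downsized to S] -> [S,S] [MISS #4: read from I]
Op 7: C0 write [C0 write: invalidate ['C1=S'] -> C0=M] -> [M,I] [MISS #5: write from S]

Answer: 5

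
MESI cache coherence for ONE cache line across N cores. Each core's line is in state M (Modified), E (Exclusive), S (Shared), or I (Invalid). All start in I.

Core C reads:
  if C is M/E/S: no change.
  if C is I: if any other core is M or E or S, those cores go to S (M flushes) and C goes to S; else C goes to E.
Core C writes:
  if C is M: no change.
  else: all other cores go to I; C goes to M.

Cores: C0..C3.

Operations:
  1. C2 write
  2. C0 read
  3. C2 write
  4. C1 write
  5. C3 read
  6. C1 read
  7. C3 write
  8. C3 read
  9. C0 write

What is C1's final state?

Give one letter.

Answer: I

Derivation:
Op 1: C2 write [C2 write: invalidate none -> C2=M] -> [I,I,M,I]
Op 2: C0 read [C0 read from I: others=['C2=M'] -> C0=S, others downsized to S] -> [S,I,S,I]
Op 3: C2 write [C2 write: invalidate ['C0=S'] -> C2=M] -> [I,I,M,I]
Op 4: C1 write [C1 write: invalidate ['C2=M'] -> C1=M] -> [I,M,I,I]
Op 5: C3 read [C3 read from I: others=['C1=M'] -> C3=S, others downsized to S] -> [I,S,I,S]
Op 6: C1 read [C1 read: already in S, no change] -> [I,S,I,S]
Op 7: C3 write [C3 write: invalidate ['C1=S'] -> C3=M] -> [I,I,I,M]
Op 8: C3 read [C3 read: already in M, no change] -> [I,I,I,M]
Op 9: C0 write [C0 write: invalidate ['C3=M'] -> C0=M] -> [M,I,I,I]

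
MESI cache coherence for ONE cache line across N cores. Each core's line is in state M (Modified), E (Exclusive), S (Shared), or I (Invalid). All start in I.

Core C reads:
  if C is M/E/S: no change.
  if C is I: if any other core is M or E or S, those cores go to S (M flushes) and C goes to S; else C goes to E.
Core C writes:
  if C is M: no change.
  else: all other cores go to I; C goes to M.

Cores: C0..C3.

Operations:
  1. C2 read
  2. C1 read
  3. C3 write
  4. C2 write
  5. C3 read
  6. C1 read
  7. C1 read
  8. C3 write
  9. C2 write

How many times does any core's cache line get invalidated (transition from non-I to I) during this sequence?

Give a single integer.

Op 1: C2 read [C2 read from I: no other sharers -> C2=E (exclusive)] -> [I,I,E,I] (invalidations this op: 0; running total: 0)
Op 2: C1 read [C1 read from I: others=['C2=E'] -> C1=S, others downsized to S] -> [I,S,S,I] (invalidations this op: 0; running total: 0)
Op 3: C3 write [C3 write: invalidate ['C1=S', 'C2=S'] -> C3=M] -> [I,I,I,M] (invalidations this op: 2; running total: 2)
Op 4: C2 write [C2 write: invalidate ['C3=M'] -> C2=M] -> [I,I,M,I] (invalidations this op: 1; running total: 3)
Op 5: C3 read [C3 read from I: others=['C2=M'] -> C3=S, others downsized to S] -> [I,I,S,S] (invalidations this op: 0; running total: 3)
Op 6: C1 read [C1 read from I: others=['C2=S', 'C3=S'] -> C1=S, others downsized to S] -> [I,S,S,S] (invalidations this op: 0; running total: 3)
Op 7: C1 read [C1 read: already in S, no change] -> [I,S,S,S] (invalidations this op: 0; running total: 3)
Op 8: C3 write [C3 write: invalidate ['C1=S', 'C2=S'] -> C3=M] -> [I,I,I,M] (invalidations this op: 2; running total: 5)
Op 9: C2 write [C2 write: invalidate ['C3=M'] -> C2=M] -> [I,I,M,I] (invalidations this op: 1; running total: 6)

Answer: 6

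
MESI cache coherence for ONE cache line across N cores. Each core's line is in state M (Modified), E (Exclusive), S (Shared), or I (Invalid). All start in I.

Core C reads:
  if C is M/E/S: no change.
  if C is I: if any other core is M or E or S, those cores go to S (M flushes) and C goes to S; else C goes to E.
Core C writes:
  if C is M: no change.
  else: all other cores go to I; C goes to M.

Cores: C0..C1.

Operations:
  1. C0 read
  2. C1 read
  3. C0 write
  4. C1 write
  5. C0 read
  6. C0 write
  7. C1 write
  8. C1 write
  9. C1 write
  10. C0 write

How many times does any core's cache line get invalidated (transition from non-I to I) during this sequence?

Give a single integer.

Op 1: C0 read [C0 read from I: no other sharers -> C0=E (exclusive)] -> [E,I] (invalidations this op: 0; running total: 0)
Op 2: C1 read [C1 read from I: others=['C0=E'] -> C1=S, others downsized to S] -> [S,S] (invalidations this op: 0; running total: 0)
Op 3: C0 write [C0 write: invalidate ['C1=S'] -> C0=M] -> [M,I] (invalidations this op: 1; running total: 1)
Op 4: C1 write [C1 write: invalidate ['C0=M'] -> C1=M] -> [I,M] (invalidations this op: 1; running total: 2)
Op 5: C0 read [C0 read from I: others=['C1=M'] -> C0=S, others downsized to S] -> [S,S] (invalidations this op: 0; running total: 2)
Op 6: C0 write [C0 write: invalidate ['C1=S'] -> C0=M] -> [M,I] (invalidations this op: 1; running total: 3)
Op 7: C1 write [C1 write: invalidate ['C0=M'] -> C1=M] -> [I,M] (invalidations this op: 1; running total: 4)
Op 8: C1 write [C1 write: already M (modified), no change] -> [I,M] (invalidations this op: 0; running total: 4)
Op 9: C1 write [C1 write: already M (modified), no change] -> [I,M] (invalidations this op: 0; running total: 4)
Op 10: C0 write [C0 write: invalidate ['C1=M'] -> C0=M] -> [M,I] (invalidations this op: 1; running total: 5)

Answer: 5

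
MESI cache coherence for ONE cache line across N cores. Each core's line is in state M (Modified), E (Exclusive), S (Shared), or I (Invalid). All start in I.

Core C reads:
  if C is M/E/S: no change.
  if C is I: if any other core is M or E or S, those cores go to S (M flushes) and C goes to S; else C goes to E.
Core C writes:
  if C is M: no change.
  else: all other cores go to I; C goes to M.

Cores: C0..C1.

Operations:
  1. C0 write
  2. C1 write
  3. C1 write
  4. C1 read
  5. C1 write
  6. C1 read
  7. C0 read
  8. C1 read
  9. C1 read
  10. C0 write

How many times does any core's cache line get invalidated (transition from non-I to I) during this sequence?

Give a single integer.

Op 1: C0 write [C0 write: invalidate none -> C0=M] -> [M,I] (invalidations this op: 0; running total: 0)
Op 2: C1 write [C1 write: invalidate ['C0=M'] -> C1=M] -> [I,M] (invalidations this op: 1; running total: 1)
Op 3: C1 write [C1 write: already M (modified), no change] -> [I,M] (invalidations this op: 0; running total: 1)
Op 4: C1 read [C1 read: already in M, no change] -> [I,M] (invalidations this op: 0; running total: 1)
Op 5: C1 write [C1 write: already M (modified), no change] -> [I,M] (invalidations this op: 0; running total: 1)
Op 6: C1 read [C1 read: already in M, no change] -> [I,M] (invalidations this op: 0; running total: 1)
Op 7: C0 read [C0 read from I: others=['C1=M'] -> C0=S, others downsized to S] -> [S,S] (invalidations this op: 0; running total: 1)
Op 8: C1 read [C1 read: already in S, no change] -> [S,S] (invalidations this op: 0; running total: 1)
Op 9: C1 read [C1 read: already in S, no change] -> [S,S] (invalidations this op: 0; running total: 1)
Op 10: C0 write [C0 write: invalidate ['C1=S'] -> C0=M] -> [M,I] (invalidations this op: 1; running total: 2)

Answer: 2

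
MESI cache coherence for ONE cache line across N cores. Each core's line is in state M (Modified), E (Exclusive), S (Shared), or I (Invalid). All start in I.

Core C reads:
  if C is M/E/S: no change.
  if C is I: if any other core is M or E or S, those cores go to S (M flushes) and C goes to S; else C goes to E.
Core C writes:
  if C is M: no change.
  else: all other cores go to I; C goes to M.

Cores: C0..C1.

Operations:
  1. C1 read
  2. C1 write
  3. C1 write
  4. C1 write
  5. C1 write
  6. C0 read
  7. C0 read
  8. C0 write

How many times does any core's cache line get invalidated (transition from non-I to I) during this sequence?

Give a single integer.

Op 1: C1 read [C1 read from I: no other sharers -> C1=E (exclusive)] -> [I,E] (invalidations this op: 0; running total: 0)
Op 2: C1 write [C1 write: invalidate none -> C1=M] -> [I,M] (invalidations this op: 0; running total: 0)
Op 3: C1 write [C1 write: already M (modified), no change] -> [I,M] (invalidations this op: 0; running total: 0)
Op 4: C1 write [C1 write: already M (modified), no change] -> [I,M] (invalidations this op: 0; running total: 0)
Op 5: C1 write [C1 write: already M (modified), no change] -> [I,M] (invalidations this op: 0; running total: 0)
Op 6: C0 read [C0 read from I: others=['C1=M'] -> C0=S, others downsized to S] -> [S,S] (invalidations this op: 0; running total: 0)
Op 7: C0 read [C0 read: already in S, no change] -> [S,S] (invalidations this op: 0; running total: 0)
Op 8: C0 write [C0 write: invalidate ['C1=S'] -> C0=M] -> [M,I] (invalidations this op: 1; running total: 1)

Answer: 1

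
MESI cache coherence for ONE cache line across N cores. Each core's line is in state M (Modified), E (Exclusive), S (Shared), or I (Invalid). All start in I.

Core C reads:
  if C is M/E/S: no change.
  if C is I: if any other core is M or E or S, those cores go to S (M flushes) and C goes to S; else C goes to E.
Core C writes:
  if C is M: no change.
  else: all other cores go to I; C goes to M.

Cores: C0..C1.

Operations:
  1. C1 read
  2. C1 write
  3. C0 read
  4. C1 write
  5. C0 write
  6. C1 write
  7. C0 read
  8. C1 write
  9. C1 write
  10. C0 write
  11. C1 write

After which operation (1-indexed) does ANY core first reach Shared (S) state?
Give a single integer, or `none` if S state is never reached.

Answer: 3

Derivation:
Op 1: C1 read [C1 read from I: no other sharers -> C1=E (exclusive)] -> [I,E]
Op 2: C1 write [C1 write: invalidate none -> C1=M] -> [I,M]
Op 3: C0 read [C0 read from I: others=['C1=M'] -> C0=S, others downsized to S] -> [S,S]
  -> First S state at op 3; remaining ops need not be traced.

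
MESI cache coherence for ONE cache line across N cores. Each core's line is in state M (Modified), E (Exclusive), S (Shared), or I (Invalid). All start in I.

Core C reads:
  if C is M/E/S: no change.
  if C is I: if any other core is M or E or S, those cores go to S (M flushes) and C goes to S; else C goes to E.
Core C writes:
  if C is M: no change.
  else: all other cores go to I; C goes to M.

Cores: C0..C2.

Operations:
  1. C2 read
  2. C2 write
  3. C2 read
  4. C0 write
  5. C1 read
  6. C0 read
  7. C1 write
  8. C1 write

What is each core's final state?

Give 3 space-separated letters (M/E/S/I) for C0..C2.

Answer: I M I

Derivation:
Op 1: C2 read [C2 read from I: no other sharers -> C2=E (exclusive)] -> [I,I,E]
Op 2: C2 write [C2 write: invalidate none -> C2=M] -> [I,I,M]
Op 3: C2 read [C2 read: already in M, no change] -> [I,I,M]
Op 4: C0 write [C0 write: invalidate ['C2=M'] -> C0=M] -> [M,I,I]
Op 5: C1 read [C1 read from I: others=['C0=M'] -> C1=S, others downsized to S] -> [S,S,I]
Op 6: C0 read [C0 read: already in S, no change] -> [S,S,I]
Op 7: C1 write [C1 write: invalidate ['C0=S'] -> C1=M] -> [I,M,I]
Op 8: C1 write [C1 write: already M (modified), no change] -> [I,M,I]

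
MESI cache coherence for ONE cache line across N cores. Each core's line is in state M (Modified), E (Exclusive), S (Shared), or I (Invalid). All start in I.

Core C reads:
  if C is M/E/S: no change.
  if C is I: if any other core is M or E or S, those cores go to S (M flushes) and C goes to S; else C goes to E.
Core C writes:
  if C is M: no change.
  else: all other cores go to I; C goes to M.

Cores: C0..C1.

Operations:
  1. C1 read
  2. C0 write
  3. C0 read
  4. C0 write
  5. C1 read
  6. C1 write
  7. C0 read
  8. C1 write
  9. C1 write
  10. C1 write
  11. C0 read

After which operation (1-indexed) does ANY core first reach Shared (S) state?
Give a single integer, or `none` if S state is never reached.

Answer: 5

Derivation:
Op 1: C1 read [C1 read from I: no other sharers -> C1=E (exclusive)] -> [I,E]
Op 2: C0 write [C0 write: invalidate ['C1=E'] -> C0=M] -> [M,I]
Op 3: C0 read [C0 read: already in M, no change] -> [M,I]
Op 4: C0 write [C0 write: already M (modified), no change] -> [M,I]
Op 5: C1 read [C1 read from I: others=['C0=M'] -> C1=S, others downsized to S] -> [S,S]
  -> First S state at op 5; remaining ops need not be traced.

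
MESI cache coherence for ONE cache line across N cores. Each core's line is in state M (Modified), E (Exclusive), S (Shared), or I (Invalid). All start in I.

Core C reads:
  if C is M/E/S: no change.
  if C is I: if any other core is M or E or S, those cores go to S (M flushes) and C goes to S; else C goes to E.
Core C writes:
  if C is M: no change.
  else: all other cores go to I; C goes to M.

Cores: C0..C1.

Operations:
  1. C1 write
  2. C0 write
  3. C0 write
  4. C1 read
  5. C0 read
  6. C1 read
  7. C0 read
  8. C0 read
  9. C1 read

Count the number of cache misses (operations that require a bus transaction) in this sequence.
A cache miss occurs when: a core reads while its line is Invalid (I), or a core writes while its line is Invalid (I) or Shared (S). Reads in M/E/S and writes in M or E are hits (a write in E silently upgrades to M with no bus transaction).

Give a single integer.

Op 1: C1 write [C1 write: invalidate none -> C1=M] -> [I,M] [MISS #1: write from I]
Op 2: C0 write [C0 write: invalidate ['C1=M'] -> C0=M] -> [M,I] [MISS #2: write from I]
Op 3: C0 write [C0 write: already M (modified), no change] -> [M,I] [hit: write from M]
Op 4: C1 read [C1 read from I: others=['C0=M'] -> C1=S, others downsized to S] -> [S,S] [MISS #3: read from I]
Op 5: C0 read [C0 read: already in S, no change] -> [S,S] [hit: read from S]
Op 6: C1 read [C1 read: already in S, no change] -> [S,S] [hit: read from S]
Op 7: C0 read [C0 read: already in S, no change] -> [S,S] [hit: read from S]
Op 8: C0 read [C0 read: already in S, no change] -> [S,S] [hit: read from S]
Op 9: C1 read [C1 read: already in S, no change] -> [S,S] [hit: read from S]

Answer: 3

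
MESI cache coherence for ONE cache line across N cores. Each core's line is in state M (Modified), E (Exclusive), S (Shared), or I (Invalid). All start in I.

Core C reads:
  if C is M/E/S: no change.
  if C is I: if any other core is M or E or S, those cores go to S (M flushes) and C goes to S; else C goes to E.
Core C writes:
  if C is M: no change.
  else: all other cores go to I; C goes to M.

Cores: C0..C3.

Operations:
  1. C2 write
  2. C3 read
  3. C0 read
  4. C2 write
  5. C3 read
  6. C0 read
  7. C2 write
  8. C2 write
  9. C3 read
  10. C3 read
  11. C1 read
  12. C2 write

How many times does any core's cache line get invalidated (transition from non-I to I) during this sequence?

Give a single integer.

Answer: 6

Derivation:
Op 1: C2 write [C2 write: invalidate none -> C2=M] -> [I,I,M,I] (invalidations this op: 0; running total: 0)
Op 2: C3 read [C3 read from I: others=['C2=M'] -> C3=S, others downsized to S] -> [I,I,S,S] (invalidations this op: 0; running total: 0)
Op 3: C0 read [C0 read from I: others=['C2=S', 'C3=S'] -> C0=S, others downsized to S] -> [S,I,S,S] (invalidations this op: 0; running total: 0)
Op 4: C2 write [C2 write: invalidate ['C0=S', 'C3=S'] -> C2=M] -> [I,I,M,I] (invalidations this op: 2; running total: 2)
Op 5: C3 read [C3 read from I: others=['C2=M'] -> C3=S, others downsized to S] -> [I,I,S,S] (invalidations this op: 0; running total: 2)
Op 6: C0 read [C0 read from I: others=['C2=S', 'C3=S'] -> C0=S, others downsized to S] -> [S,I,S,S] (invalidations this op: 0; running total: 2)
Op 7: C2 write [C2 write: invalidate ['C0=S', 'C3=S'] -> C2=M] -> [I,I,M,I] (invalidations this op: 2; running total: 4)
Op 8: C2 write [C2 write: already M (modified), no change] -> [I,I,M,I] (invalidations this op: 0; running total: 4)
Op 9: C3 read [C3 read from I: others=['C2=M'] -> C3=S, others downsized to S] -> [I,I,S,S] (invalidations this op: 0; running total: 4)
Op 10: C3 read [C3 read: already in S, no change] -> [I,I,S,S] (invalidations this op: 0; running total: 4)
Op 11: C1 read [C1 read from I: others=['C2=S', 'C3=S'] -> C1=S, others downsized to S] -> [I,S,S,S] (invalidations this op: 0; running total: 4)
Op 12: C2 write [C2 write: invalidate ['C1=S', 'C3=S'] -> C2=M] -> [I,I,M,I] (invalidations this op: 2; running total: 6)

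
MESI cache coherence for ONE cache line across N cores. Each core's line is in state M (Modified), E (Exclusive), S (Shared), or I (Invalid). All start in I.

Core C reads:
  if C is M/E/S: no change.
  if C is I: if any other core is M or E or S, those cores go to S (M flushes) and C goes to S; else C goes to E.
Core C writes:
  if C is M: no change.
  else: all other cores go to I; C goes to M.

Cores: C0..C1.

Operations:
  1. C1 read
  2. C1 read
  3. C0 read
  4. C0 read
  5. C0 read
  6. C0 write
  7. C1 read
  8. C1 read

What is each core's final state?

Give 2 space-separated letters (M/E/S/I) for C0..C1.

Op 1: C1 read [C1 read from I: no other sharers -> C1=E (exclusive)] -> [I,E]
Op 2: C1 read [C1 read: already in E, no change] -> [I,E]
Op 3: C0 read [C0 read from I: others=['C1=E'] -> C0=S, others downsized to S] -> [S,S]
Op 4: C0 read [C0 read: already in S, no change] -> [S,S]
Op 5: C0 read [C0 read: already in S, no change] -> [S,S]
Op 6: C0 write [C0 write: invalidate ['C1=S'] -> C0=M] -> [M,I]
Op 7: C1 read [C1 read from I: others=['C0=M'] -> C1=S, others downsized to S] -> [S,S]
Op 8: C1 read [C1 read: already in S, no change] -> [S,S]

Answer: S S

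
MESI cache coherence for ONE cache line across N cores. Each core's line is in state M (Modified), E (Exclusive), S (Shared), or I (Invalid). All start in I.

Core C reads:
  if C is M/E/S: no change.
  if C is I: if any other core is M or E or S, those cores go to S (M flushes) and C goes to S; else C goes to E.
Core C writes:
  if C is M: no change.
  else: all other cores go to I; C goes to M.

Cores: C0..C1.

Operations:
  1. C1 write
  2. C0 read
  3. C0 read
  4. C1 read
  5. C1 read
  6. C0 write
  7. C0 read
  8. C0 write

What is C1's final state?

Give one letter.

Answer: I

Derivation:
Op 1: C1 write [C1 write: invalidate none -> C1=M] -> [I,M]
Op 2: C0 read [C0 read from I: others=['C1=M'] -> C0=S, others downsized to S] -> [S,S]
Op 3: C0 read [C0 read: already in S, no change] -> [S,S]
Op 4: C1 read [C1 read: already in S, no change] -> [S,S]
Op 5: C1 read [C1 read: already in S, no change] -> [S,S]
Op 6: C0 write [C0 write: invalidate ['C1=S'] -> C0=M] -> [M,I]
Op 7: C0 read [C0 read: already in M, no change] -> [M,I]
Op 8: C0 write [C0 write: already M (modified), no change] -> [M,I]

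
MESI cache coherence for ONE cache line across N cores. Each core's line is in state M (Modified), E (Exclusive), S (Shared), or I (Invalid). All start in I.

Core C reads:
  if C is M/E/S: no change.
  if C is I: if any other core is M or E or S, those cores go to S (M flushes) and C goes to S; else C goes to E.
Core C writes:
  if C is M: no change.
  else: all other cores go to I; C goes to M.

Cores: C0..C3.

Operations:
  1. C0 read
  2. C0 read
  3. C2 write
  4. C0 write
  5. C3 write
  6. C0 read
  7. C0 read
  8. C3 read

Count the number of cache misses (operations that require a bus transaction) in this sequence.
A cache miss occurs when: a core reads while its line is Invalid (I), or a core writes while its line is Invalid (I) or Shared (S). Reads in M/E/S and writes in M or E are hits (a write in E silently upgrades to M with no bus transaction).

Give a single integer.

Op 1: C0 read [C0 read from I: no other sharers -> C0=E (exclusive)] -> [E,I,I,I] [MISS #1: read from I]
Op 2: C0 read [C0 read: already in E, no change] -> [E,I,I,I] [hit: read from E]
Op 3: C2 write [C2 write: invalidate ['C0=E'] -> C2=M] -> [I,I,M,I] [MISS #2: write from I]
Op 4: C0 write [C0 write: invalidate ['C2=M'] -> C0=M] -> [M,I,I,I] [MISS #3: write from I]
Op 5: C3 write [C3 write: invalidate ['C0=M'] -> C3=M] -> [I,I,I,M] [MISS #4: write from I]
Op 6: C0 read [C0 read from I: others=['C3=M'] -> C0=S, others downsized to S] -> [S,I,I,S] [MISS #5: read from I]
Op 7: C0 read [C0 read: already in S, no change] -> [S,I,I,S] [hit: read from S]
Op 8: C3 read [C3 read: already in S, no change] -> [S,I,I,S] [hit: read from S]

Answer: 5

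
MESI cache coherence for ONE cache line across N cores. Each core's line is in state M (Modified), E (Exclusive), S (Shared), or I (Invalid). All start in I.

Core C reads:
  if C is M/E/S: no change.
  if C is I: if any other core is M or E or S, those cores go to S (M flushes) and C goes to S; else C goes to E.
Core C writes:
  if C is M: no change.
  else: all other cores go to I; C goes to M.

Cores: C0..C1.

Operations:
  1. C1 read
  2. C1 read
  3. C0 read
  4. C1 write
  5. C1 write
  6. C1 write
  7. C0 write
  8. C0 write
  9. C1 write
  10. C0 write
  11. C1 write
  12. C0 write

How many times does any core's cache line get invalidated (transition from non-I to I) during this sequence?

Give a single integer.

Answer: 6

Derivation:
Op 1: C1 read [C1 read from I: no other sharers -> C1=E (exclusive)] -> [I,E] (invalidations this op: 0; running total: 0)
Op 2: C1 read [C1 read: already in E, no change] -> [I,E] (invalidations this op: 0; running total: 0)
Op 3: C0 read [C0 read from I: others=['C1=E'] -> C0=S, others downsized to S] -> [S,S] (invalidations this op: 0; running total: 0)
Op 4: C1 write [C1 write: invalidate ['C0=S'] -> C1=M] -> [I,M] (invalidations this op: 1; running total: 1)
Op 5: C1 write [C1 write: already M (modified), no change] -> [I,M] (invalidations this op: 0; running total: 1)
Op 6: C1 write [C1 write: already M (modified), no change] -> [I,M] (invalidations this op: 0; running total: 1)
Op 7: C0 write [C0 write: invalidate ['C1=M'] -> C0=M] -> [M,I] (invalidations this op: 1; running total: 2)
Op 8: C0 write [C0 write: already M (modified), no change] -> [M,I] (invalidations this op: 0; running total: 2)
Op 9: C1 write [C1 write: invalidate ['C0=M'] -> C1=M] -> [I,M] (invalidations this op: 1; running total: 3)
Op 10: C0 write [C0 write: invalidate ['C1=M'] -> C0=M] -> [M,I] (invalidations this op: 1; running total: 4)
Op 11: C1 write [C1 write: invalidate ['C0=M'] -> C1=M] -> [I,M] (invalidations this op: 1; running total: 5)
Op 12: C0 write [C0 write: invalidate ['C1=M'] -> C0=M] -> [M,I] (invalidations this op: 1; running total: 6)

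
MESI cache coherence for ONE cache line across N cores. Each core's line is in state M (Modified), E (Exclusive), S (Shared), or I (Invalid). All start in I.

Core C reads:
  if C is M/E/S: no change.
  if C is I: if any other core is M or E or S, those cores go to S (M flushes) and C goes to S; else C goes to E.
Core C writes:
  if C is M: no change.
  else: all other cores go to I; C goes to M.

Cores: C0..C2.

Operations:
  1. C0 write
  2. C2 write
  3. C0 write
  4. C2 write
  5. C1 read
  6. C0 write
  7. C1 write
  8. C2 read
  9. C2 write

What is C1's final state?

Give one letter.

Answer: I

Derivation:
Op 1: C0 write [C0 write: invalidate none -> C0=M] -> [M,I,I]
Op 2: C2 write [C2 write: invalidate ['C0=M'] -> C2=M] -> [I,I,M]
Op 3: C0 write [C0 write: invalidate ['C2=M'] -> C0=M] -> [M,I,I]
Op 4: C2 write [C2 write: invalidate ['C0=M'] -> C2=M] -> [I,I,M]
Op 5: C1 read [C1 read from I: others=['C2=M'] -> C1=S, others downsized to S] -> [I,S,S]
Op 6: C0 write [C0 write: invalidate ['C1=S', 'C2=S'] -> C0=M] -> [M,I,I]
Op 7: C1 write [C1 write: invalidate ['C0=M'] -> C1=M] -> [I,M,I]
Op 8: C2 read [C2 read from I: others=['C1=M'] -> C2=S, others downsized to S] -> [I,S,S]
Op 9: C2 write [C2 write: invalidate ['C1=S'] -> C2=M] -> [I,I,M]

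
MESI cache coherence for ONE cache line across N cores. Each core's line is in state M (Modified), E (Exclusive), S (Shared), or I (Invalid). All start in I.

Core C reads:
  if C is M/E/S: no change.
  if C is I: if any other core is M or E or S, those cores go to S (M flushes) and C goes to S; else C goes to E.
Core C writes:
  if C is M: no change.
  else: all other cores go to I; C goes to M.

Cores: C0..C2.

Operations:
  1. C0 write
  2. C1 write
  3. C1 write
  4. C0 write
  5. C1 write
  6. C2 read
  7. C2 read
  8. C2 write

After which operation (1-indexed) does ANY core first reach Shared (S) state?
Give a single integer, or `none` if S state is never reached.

Answer: 6

Derivation:
Op 1: C0 write [C0 write: invalidate none -> C0=M] -> [M,I,I]
Op 2: C1 write [C1 write: invalidate ['C0=M'] -> C1=M] -> [I,M,I]
Op 3: C1 write [C1 write: already M (modified), no change] -> [I,M,I]
Op 4: C0 write [C0 write: invalidate ['C1=M'] -> C0=M] -> [M,I,I]
Op 5: C1 write [C1 write: invalidate ['C0=M'] -> C1=M] -> [I,M,I]
Op 6: C2 read [C2 read from I: others=['C1=M'] -> C2=S, others downsized to S] -> [I,S,S]
  -> First S state at op 6; remaining ops need not be traced.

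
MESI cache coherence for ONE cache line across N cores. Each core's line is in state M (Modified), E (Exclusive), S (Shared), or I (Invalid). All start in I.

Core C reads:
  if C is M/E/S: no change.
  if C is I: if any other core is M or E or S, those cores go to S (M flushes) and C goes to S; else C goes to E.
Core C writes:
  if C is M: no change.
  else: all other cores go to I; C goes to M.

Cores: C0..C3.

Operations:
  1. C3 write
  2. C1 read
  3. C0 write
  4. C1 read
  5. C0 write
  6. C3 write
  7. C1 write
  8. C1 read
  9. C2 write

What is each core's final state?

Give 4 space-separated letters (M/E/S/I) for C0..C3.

Answer: I I M I

Derivation:
Op 1: C3 write [C3 write: invalidate none -> C3=M] -> [I,I,I,M]
Op 2: C1 read [C1 read from I: others=['C3=M'] -> C1=S, others downsized to S] -> [I,S,I,S]
Op 3: C0 write [C0 write: invalidate ['C1=S', 'C3=S'] -> C0=M] -> [M,I,I,I]
Op 4: C1 read [C1 read from I: others=['C0=M'] -> C1=S, others downsized to S] -> [S,S,I,I]
Op 5: C0 write [C0 write: invalidate ['C1=S'] -> C0=M] -> [M,I,I,I]
Op 6: C3 write [C3 write: invalidate ['C0=M'] -> C3=M] -> [I,I,I,M]
Op 7: C1 write [C1 write: invalidate ['C3=M'] -> C1=M] -> [I,M,I,I]
Op 8: C1 read [C1 read: already in M, no change] -> [I,M,I,I]
Op 9: C2 write [C2 write: invalidate ['C1=M'] -> C2=M] -> [I,I,M,I]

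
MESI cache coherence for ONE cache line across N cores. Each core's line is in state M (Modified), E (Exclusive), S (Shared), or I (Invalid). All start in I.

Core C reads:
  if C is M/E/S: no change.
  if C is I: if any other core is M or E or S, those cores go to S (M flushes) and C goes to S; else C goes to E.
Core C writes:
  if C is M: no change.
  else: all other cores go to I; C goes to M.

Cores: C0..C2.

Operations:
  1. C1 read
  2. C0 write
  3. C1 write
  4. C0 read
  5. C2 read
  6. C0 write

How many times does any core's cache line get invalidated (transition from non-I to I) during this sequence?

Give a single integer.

Answer: 4

Derivation:
Op 1: C1 read [C1 read from I: no other sharers -> C1=E (exclusive)] -> [I,E,I] (invalidations this op: 0; running total: 0)
Op 2: C0 write [C0 write: invalidate ['C1=E'] -> C0=M] -> [M,I,I] (invalidations this op: 1; running total: 1)
Op 3: C1 write [C1 write: invalidate ['C0=M'] -> C1=M] -> [I,M,I] (invalidations this op: 1; running total: 2)
Op 4: C0 read [C0 read from I: others=['C1=M'] -> C0=S, others downsized to S] -> [S,S,I] (invalidations this op: 0; running total: 2)
Op 5: C2 read [C2 read from I: others=['C0=S', 'C1=S'] -> C2=S, others downsized to S] -> [S,S,S] (invalidations this op: 0; running total: 2)
Op 6: C0 write [C0 write: invalidate ['C1=S', 'C2=S'] -> C0=M] -> [M,I,I] (invalidations this op: 2; running total: 4)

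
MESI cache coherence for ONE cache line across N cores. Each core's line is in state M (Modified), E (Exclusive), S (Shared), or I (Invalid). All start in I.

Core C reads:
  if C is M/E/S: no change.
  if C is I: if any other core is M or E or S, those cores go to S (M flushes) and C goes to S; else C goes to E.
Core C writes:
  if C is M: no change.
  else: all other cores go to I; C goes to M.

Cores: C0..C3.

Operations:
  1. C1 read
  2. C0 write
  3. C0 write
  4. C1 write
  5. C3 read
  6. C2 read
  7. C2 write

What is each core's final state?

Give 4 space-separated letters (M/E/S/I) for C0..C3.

Op 1: C1 read [C1 read from I: no other sharers -> C1=E (exclusive)] -> [I,E,I,I]
Op 2: C0 write [C0 write: invalidate ['C1=E'] -> C0=M] -> [M,I,I,I]
Op 3: C0 write [C0 write: already M (modified), no change] -> [M,I,I,I]
Op 4: C1 write [C1 write: invalidate ['C0=M'] -> C1=M] -> [I,M,I,I]
Op 5: C3 read [C3 read from I: others=['C1=M'] -> C3=S, others downsized to S] -> [I,S,I,S]
Op 6: C2 read [C2 read from I: others=['C1=S', 'C3=S'] -> C2=S, others downsized to S] -> [I,S,S,S]
Op 7: C2 write [C2 write: invalidate ['C1=S', 'C3=S'] -> C2=M] -> [I,I,M,I]

Answer: I I M I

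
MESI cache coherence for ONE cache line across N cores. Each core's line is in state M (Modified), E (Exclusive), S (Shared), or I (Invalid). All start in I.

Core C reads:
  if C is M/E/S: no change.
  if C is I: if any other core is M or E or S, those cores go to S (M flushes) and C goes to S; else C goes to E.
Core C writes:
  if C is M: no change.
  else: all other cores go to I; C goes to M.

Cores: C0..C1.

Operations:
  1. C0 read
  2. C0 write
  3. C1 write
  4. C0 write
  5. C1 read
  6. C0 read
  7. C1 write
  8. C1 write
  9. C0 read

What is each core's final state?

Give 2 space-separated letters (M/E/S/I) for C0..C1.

Answer: S S

Derivation:
Op 1: C0 read [C0 read from I: no other sharers -> C0=E (exclusive)] -> [E,I]
Op 2: C0 write [C0 write: invalidate none -> C0=M] -> [M,I]
Op 3: C1 write [C1 write: invalidate ['C0=M'] -> C1=M] -> [I,M]
Op 4: C0 write [C0 write: invalidate ['C1=M'] -> C0=M] -> [M,I]
Op 5: C1 read [C1 read from I: others=['C0=M'] -> C1=S, others downsized to S] -> [S,S]
Op 6: C0 read [C0 read: already in S, no change] -> [S,S]
Op 7: C1 write [C1 write: invalidate ['C0=S'] -> C1=M] -> [I,M]
Op 8: C1 write [C1 write: already M (modified), no change] -> [I,M]
Op 9: C0 read [C0 read from I: others=['C1=M'] -> C0=S, others downsized to S] -> [S,S]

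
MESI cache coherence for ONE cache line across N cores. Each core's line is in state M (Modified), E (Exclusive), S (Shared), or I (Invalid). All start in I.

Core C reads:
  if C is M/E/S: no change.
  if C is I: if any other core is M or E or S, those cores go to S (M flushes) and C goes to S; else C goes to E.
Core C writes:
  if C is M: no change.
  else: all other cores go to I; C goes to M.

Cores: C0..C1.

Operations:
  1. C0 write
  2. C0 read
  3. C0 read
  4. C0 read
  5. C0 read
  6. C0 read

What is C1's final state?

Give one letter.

Op 1: C0 write [C0 write: invalidate none -> C0=M] -> [M,I]
Op 2: C0 read [C0 read: already in M, no change] -> [M,I]
Op 3: C0 read [C0 read: already in M, no change] -> [M,I]
Op 4: C0 read [C0 read: already in M, no change] -> [M,I]
Op 5: C0 read [C0 read: already in M, no change] -> [M,I]
Op 6: C0 read [C0 read: already in M, no change] -> [M,I]

Answer: I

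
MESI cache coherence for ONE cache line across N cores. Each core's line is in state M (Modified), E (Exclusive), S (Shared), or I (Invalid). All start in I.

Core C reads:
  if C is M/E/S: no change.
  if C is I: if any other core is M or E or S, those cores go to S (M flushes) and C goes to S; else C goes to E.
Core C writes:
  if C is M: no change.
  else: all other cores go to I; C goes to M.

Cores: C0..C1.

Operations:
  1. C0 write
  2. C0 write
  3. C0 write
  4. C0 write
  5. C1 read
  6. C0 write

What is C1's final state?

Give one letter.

Answer: I

Derivation:
Op 1: C0 write [C0 write: invalidate none -> C0=M] -> [M,I]
Op 2: C0 write [C0 write: already M (modified), no change] -> [M,I]
Op 3: C0 write [C0 write: already M (modified), no change] -> [M,I]
Op 4: C0 write [C0 write: already M (modified), no change] -> [M,I]
Op 5: C1 read [C1 read from I: others=['C0=M'] -> C1=S, others downsized to S] -> [S,S]
Op 6: C0 write [C0 write: invalidate ['C1=S'] -> C0=M] -> [M,I]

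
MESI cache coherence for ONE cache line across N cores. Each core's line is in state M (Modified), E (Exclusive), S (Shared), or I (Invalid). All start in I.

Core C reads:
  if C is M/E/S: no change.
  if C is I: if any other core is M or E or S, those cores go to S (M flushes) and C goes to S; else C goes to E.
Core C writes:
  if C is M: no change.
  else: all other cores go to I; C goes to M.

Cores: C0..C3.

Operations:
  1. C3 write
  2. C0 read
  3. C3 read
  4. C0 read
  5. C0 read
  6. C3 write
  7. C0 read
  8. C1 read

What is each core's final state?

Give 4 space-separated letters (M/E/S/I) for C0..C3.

Answer: S S I S

Derivation:
Op 1: C3 write [C3 write: invalidate none -> C3=M] -> [I,I,I,M]
Op 2: C0 read [C0 read from I: others=['C3=M'] -> C0=S, others downsized to S] -> [S,I,I,S]
Op 3: C3 read [C3 read: already in S, no change] -> [S,I,I,S]
Op 4: C0 read [C0 read: already in S, no change] -> [S,I,I,S]
Op 5: C0 read [C0 read: already in S, no change] -> [S,I,I,S]
Op 6: C3 write [C3 write: invalidate ['C0=S'] -> C3=M] -> [I,I,I,M]
Op 7: C0 read [C0 read from I: others=['C3=M'] -> C0=S, others downsized to S] -> [S,I,I,S]
Op 8: C1 read [C1 read from I: others=['C0=S', 'C3=S'] -> C1=S, others downsized to S] -> [S,S,I,S]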